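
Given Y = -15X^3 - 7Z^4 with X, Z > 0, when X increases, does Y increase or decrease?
Y decreases

Taking the partial derivative:
∂Y/∂X = -45X^2

∂Y/∂X = -45X^2 < 0 (assuming positive values)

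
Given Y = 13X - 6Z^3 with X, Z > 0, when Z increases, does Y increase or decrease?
Y decreases

Taking the partial derivative:
∂Y/∂Z = -18Z^2

∂Y/∂Z = -18Z^2 < 0 (assuming positive values)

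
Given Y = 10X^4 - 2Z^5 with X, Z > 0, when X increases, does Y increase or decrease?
Y increases

Taking the partial derivative:
∂Y/∂X = 40X^3

∂Y/∂X = 40X^3 > 0 (assuming positive values)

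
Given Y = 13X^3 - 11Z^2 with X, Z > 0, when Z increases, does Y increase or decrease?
Y decreases

Taking the partial derivative:
∂Y/∂Z = -22Z

∂Y/∂Z = -22Z < 0 (assuming positive values)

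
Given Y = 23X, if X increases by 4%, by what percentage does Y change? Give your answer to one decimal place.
4.0%

For Y = 23X:
If X → X(1 + 0.04)
Then Y → Y · (1 + 0.04)^1
     = Y · 1.0400

Percentage change = ((1 + 0.04)^1 − 1) × 100% = 4.0%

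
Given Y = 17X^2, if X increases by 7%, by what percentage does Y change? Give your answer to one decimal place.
14.5%

For Y = 17X^2:
If X → X(1 + 0.07)
Then Y → Y · (1 + 0.07)^2
     = Y · 1.1449

Percentage change = ((1 + 0.07)^2 − 1) × 100% ≈ 14.5%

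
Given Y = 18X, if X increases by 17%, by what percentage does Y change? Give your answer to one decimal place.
17.0%

For Y = 18X:
If X → X(1 + 0.17)
Then Y → Y · (1 + 0.17)^1
     = Y · 1.1700

Percentage change = ((1 + 0.17)^1 − 1) × 100% = 17.0%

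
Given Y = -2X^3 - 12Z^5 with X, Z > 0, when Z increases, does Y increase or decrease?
Y decreases

Taking the partial derivative:
∂Y/∂Z = -60Z^4

∂Y/∂Z = -60Z^4 < 0 (assuming positive values)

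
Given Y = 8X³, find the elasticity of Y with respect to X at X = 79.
Elasticity = 3

Elasticity = (dY/dX) · (X/Y)

dY/dX = 24·X²
At X = 79: dY/dX = 149784, Y = 3944312

Elasticity = 149784 · (79 / 3944312) = 3

Interpretation: for a small percentage change in X, the percentage change in Y is approximately 3.00 times as large.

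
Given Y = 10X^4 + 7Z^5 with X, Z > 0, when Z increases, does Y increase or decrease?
Y increases

Taking the partial derivative:
∂Y/∂Z = 35Z^4

∂Y/∂Z = 35Z^4 > 0 (assuming positive values)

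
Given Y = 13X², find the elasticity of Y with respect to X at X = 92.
Elasticity = 2

Elasticity = (dY/dX) · (X/Y)

dY/dX = 26·X
At X = 92: dY/dX = 2392, Y = 110032

Elasticity = 2392 · (92 / 110032) = 2

Interpretation: for a small percentage change in X, the percentage change in Y is approximately 2.00 times as large.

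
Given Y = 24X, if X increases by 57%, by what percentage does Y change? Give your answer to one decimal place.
57.0%

For Y = 24X:
If X → X(1 + 0.57)
Then Y → Y · (1 + 0.57)^1
     = Y · 1.5700

Percentage change = ((1 + 0.57)^1 − 1) × 100% = 57.0%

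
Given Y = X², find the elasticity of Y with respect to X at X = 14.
Elasticity = 2

Elasticity = (dY/dX) · (X/Y)

dY/dX = 2·X
At X = 14: dY/dX = 28, Y = 196

Elasticity = 28 · (14 / 196) = 2

Interpretation: for a small percentage change in X, the percentage change in Y is approximately 2.00 times as large.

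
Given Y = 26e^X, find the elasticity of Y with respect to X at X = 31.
Elasticity = 31

Elasticity = (dY/dX) · (X/Y)

dY/dX = 26·e^X
At X = 31: dY/dX = 26·e^31, Y = 26·e^31

Elasticity = (26·e^31) · (31 / (26·e^31)) = 31

Interpretation: for a small percentage change in X, the percentage change in Y is approximately 31.00 times as large.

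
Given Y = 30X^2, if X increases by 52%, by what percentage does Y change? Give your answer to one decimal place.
131.0%

For Y = 30X^2:
If X → X(1 + 0.52)
Then Y → Y · (1 + 0.52)^2
     = Y · 2.3104

Percentage change = ((1 + 0.52)^2 − 1) × 100% ≈ 131.0%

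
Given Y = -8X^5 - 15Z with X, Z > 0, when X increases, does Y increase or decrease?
Y decreases

Taking the partial derivative:
∂Y/∂X = -40X^4

∂Y/∂X = -40X^4 < 0 (assuming positive values)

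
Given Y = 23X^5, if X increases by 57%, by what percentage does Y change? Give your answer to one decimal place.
853.9%

For Y = 23X^5:
If X → X(1 + 0.57)
Then Y → Y · (1 + 0.57)^5
     ≈ Y · 9.5389

Percentage change = ((1 + 0.57)^5 − 1) × 100% ≈ 853.9%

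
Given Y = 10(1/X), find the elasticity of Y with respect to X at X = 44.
Elasticity = -1

Elasticity = (dY/dX) · (X/Y)

dY/dX = -10/X²
At X = 44: dY/dX = -5/968, Y = 5/22

Elasticity = (-5/968) · (44 / (5/22)) = -1

Interpretation: for a small percentage change in X, the percentage change in Y is approximately -1.00 times as large.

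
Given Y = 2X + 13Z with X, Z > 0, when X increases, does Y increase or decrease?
Y increases

Taking the partial derivative:
∂Y/∂X = 2

∂Y/∂X = 2 > 0 (assuming positive values)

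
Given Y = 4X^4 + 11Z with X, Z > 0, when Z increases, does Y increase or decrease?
Y increases

Taking the partial derivative:
∂Y/∂Z = 11

∂Y/∂Z = 11 > 0 (assuming positive values)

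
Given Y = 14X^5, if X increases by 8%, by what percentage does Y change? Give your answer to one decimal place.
46.9%

For Y = 14X^5:
If X → X(1 + 0.08)
Then Y → Y · (1 + 0.08)^5
     ≈ Y · 1.4693

Percentage change = ((1 + 0.08)^5 − 1) × 100% ≈ 46.9%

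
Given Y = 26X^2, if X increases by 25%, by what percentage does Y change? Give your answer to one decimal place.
56.3%

For Y = 26X^2:
If X → X(1 + 0.25)
Then Y → Y · (1 + 0.25)^2
     = Y · 1.5625

Percentage change = ((1 + 0.25)^2 − 1) × 100% ≈ 56.3%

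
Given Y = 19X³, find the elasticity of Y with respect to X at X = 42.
Elasticity = 3

Elasticity = (dY/dX) · (X/Y)

dY/dX = 57·X²
At X = 42: dY/dX = 100548, Y = 1407672

Elasticity = 100548 · (42 / 1407672) = 3

Interpretation: for a small percentage change in X, the percentage change in Y is approximately 3.00 times as large.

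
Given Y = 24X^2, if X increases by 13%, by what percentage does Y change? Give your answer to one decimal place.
27.7%

For Y = 24X^2:
If X → X(1 + 0.13)
Then Y → Y · (1 + 0.13)^2
     = Y · 1.2769

Percentage change = ((1 + 0.13)^2 − 1) × 100% ≈ 27.7%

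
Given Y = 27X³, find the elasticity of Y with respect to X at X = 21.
Elasticity = 3

Elasticity = (dY/dX) · (X/Y)

dY/dX = 81·X²
At X = 21: dY/dX = 35721, Y = 250047

Elasticity = 35721 · (21 / 250047) = 3

Interpretation: for a small percentage change in X, the percentage change in Y is approximately 3.00 times as large.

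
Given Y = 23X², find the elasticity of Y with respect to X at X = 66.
Elasticity = 2

Elasticity = (dY/dX) · (X/Y)

dY/dX = 46·X
At X = 66: dY/dX = 3036, Y = 100188

Elasticity = 3036 · (66 / 100188) = 2

Interpretation: for a small percentage change in X, the percentage change in Y is approximately 2.00 times as large.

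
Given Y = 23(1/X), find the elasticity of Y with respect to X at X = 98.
Elasticity = -1

Elasticity = (dY/dX) · (X/Y)

dY/dX = -23/X²
At X = 98: dY/dX = -23/9604, Y = 23/98

Elasticity = (-23/9604) · (98 / (23/98)) = -1

Interpretation: for a small percentage change in X, the percentage change in Y is approximately -1.00 times as large.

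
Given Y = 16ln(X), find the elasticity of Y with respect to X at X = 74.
Elasticity = 1/ln(74) ≈ 0.2323

Elasticity = (dY/dX) · (X/Y)

dY/dX = 16/X
At X = 74: dY/dX = 8/37, Y = 16·ln(74)

Elasticity = (8/37) · (74 / (16·ln(74))) = 1/ln(74) ≈ 0.2323

Interpretation: for a small percentage change in X, the percentage change in Y is approximately 0.23 times as large.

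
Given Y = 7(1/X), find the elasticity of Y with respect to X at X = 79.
Elasticity = -1

Elasticity = (dY/dX) · (X/Y)

dY/dX = -7/X²
At X = 79: dY/dX = -7/6241, Y = 7/79

Elasticity = (-7/6241) · (79 / (7/79)) = -1

Interpretation: for a small percentage change in X, the percentage change in Y is approximately -1.00 times as large.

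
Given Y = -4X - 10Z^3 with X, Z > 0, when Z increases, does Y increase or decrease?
Y decreases

Taking the partial derivative:
∂Y/∂Z = -30Z^2

∂Y/∂Z = -30Z^2 < 0 (assuming positive values)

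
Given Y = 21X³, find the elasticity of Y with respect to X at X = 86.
Elasticity = 3

Elasticity = (dY/dX) · (X/Y)

dY/dX = 63·X²
At X = 86: dY/dX = 465948, Y = 13357176

Elasticity = 465948 · (86 / 13357176) = 3

Interpretation: for a small percentage change in X, the percentage change in Y is approximately 3.00 times as large.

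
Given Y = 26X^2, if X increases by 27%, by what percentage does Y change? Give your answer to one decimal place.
61.3%

For Y = 26X^2:
If X → X(1 + 0.27)
Then Y → Y · (1 + 0.27)^2
     = Y · 1.6129

Percentage change = ((1 + 0.27)^2 − 1) × 100% ≈ 61.3%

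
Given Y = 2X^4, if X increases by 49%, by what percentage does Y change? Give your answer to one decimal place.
392.9%

For Y = 2X^4:
If X → X(1 + 0.49)
Then Y → Y · (1 + 0.49)^4
     ≈ Y · 4.9288

Percentage change = ((1 + 0.49)^4 − 1) × 100% ≈ 392.9%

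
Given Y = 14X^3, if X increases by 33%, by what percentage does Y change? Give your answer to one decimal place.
135.3%

For Y = 14X^3:
If X → X(1 + 0.33)
Then Y → Y · (1 + 0.33)^3
     ≈ Y · 2.3526

Percentage change = ((1 + 0.33)^3 − 1) × 100% ≈ 135.3%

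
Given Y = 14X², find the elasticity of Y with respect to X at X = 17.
Elasticity = 2

Elasticity = (dY/dX) · (X/Y)

dY/dX = 28·X
At X = 17: dY/dX = 476, Y = 4046

Elasticity = 476 · (17 / 4046) = 2

Interpretation: for a small percentage change in X, the percentage change in Y is approximately 2.00 times as large.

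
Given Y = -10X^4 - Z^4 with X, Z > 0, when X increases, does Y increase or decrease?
Y decreases

Taking the partial derivative:
∂Y/∂X = -40X^3

∂Y/∂X = -40X^3 < 0 (assuming positive values)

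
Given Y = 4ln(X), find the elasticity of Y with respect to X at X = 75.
Elasticity = 1/ln(75) ≈ 0.2316

Elasticity = (dY/dX) · (X/Y)

dY/dX = 4/X
At X = 75: dY/dX = 4/75, Y = 4·ln(75)

Elasticity = (4/75) · (75 / (4·ln(75))) = 1/ln(75) ≈ 0.2316

Interpretation: for a small percentage change in X, the percentage change in Y is approximately 0.23 times as large.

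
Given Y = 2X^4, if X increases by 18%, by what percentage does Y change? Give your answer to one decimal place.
93.9%

For Y = 2X^4:
If X → X(1 + 0.18)
Then Y → Y · (1 + 0.18)^4
     ≈ Y · 1.9388

Percentage change = ((1 + 0.18)^4 − 1) × 100% ≈ 93.9%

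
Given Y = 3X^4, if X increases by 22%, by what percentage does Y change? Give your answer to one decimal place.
121.5%

For Y = 3X^4:
If X → X(1 + 0.22)
Then Y → Y · (1 + 0.22)^4
     ≈ Y · 2.2153

Percentage change = ((1 + 0.22)^4 − 1) × 100% ≈ 121.5%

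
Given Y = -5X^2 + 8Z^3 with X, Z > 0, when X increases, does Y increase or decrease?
Y decreases

Taking the partial derivative:
∂Y/∂X = -10X

∂Y/∂X = -10X < 0 (assuming positive values)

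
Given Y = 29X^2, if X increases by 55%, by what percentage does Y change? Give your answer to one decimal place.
140.3%

For Y = 29X^2:
If X → X(1 + 0.55)
Then Y → Y · (1 + 0.55)^2
     = Y · 2.4025

Percentage change = ((1 + 0.55)^2 − 1) × 100% ≈ 140.3%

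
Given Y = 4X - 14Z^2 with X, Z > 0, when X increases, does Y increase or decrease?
Y increases

Taking the partial derivative:
∂Y/∂X = 4

∂Y/∂X = 4 > 0 (assuming positive values)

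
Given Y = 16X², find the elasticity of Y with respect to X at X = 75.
Elasticity = 2

Elasticity = (dY/dX) · (X/Y)

dY/dX = 32·X
At X = 75: dY/dX = 2400, Y = 90000

Elasticity = 2400 · (75 / 90000) = 2

Interpretation: for a small percentage change in X, the percentage change in Y is approximately 2.00 times as large.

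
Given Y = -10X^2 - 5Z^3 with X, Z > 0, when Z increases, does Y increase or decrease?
Y decreases

Taking the partial derivative:
∂Y/∂Z = -15Z^2

∂Y/∂Z = -15Z^2 < 0 (assuming positive values)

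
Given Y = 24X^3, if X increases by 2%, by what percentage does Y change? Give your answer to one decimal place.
6.1%

For Y = 24X^3:
If X → X(1 + 0.02)
Then Y → Y · (1 + 0.02)^3
     ≈ Y · 1.0612

Percentage change = ((1 + 0.02)^3 − 1) × 100% ≈ 6.1%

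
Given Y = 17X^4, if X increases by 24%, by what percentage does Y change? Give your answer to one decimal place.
136.4%

For Y = 17X^4:
If X → X(1 + 0.24)
Then Y → Y · (1 + 0.24)^4
     ≈ Y · 2.3642

Percentage change = ((1 + 0.24)^4 − 1) × 100% ≈ 136.4%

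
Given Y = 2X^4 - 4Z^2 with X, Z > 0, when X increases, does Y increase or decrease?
Y increases

Taking the partial derivative:
∂Y/∂X = 8X^3

∂Y/∂X = 8X^3 > 0 (assuming positive values)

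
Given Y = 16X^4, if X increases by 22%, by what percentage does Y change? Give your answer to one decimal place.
121.5%

For Y = 16X^4:
If X → X(1 + 0.22)
Then Y → Y · (1 + 0.22)^4
     ≈ Y · 2.2153

Percentage change = ((1 + 0.22)^4 − 1) × 100% ≈ 121.5%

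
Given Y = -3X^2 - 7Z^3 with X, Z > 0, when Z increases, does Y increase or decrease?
Y decreases

Taking the partial derivative:
∂Y/∂Z = -21Z^2

∂Y/∂Z = -21Z^2 < 0 (assuming positive values)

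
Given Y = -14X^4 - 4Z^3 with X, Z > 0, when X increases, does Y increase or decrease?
Y decreases

Taking the partial derivative:
∂Y/∂X = -56X^3

∂Y/∂X = -56X^3 < 0 (assuming positive values)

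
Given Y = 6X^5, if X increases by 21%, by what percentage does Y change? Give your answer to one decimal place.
159.4%

For Y = 6X^5:
If X → X(1 + 0.21)
Then Y → Y · (1 + 0.21)^5
     ≈ Y · 2.5937

Percentage change = ((1 + 0.21)^5 − 1) × 100% ≈ 159.4%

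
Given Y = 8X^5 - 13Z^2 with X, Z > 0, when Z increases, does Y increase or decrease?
Y decreases

Taking the partial derivative:
∂Y/∂Z = -26Z

∂Y/∂Z = -26Z < 0 (assuming positive values)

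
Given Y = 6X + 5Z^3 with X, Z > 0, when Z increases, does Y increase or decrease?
Y increases

Taking the partial derivative:
∂Y/∂Z = 15Z^2

∂Y/∂Z = 15Z^2 > 0 (assuming positive values)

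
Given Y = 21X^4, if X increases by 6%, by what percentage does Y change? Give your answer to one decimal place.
26.2%

For Y = 21X^4:
If X → X(1 + 0.06)
Then Y → Y · (1 + 0.06)^4
     ≈ Y · 1.2625

Percentage change = ((1 + 0.06)^4 − 1) × 100% ≈ 26.2%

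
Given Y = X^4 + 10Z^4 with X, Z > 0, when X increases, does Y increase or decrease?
Y increases

Taking the partial derivative:
∂Y/∂X = 4X^3

∂Y/∂X = 4X^3 > 0 (assuming positive values)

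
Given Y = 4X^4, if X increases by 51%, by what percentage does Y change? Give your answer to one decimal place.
419.9%

For Y = 4X^4:
If X → X(1 + 0.51)
Then Y → Y · (1 + 0.51)^4
     ≈ Y · 5.1989

Percentage change = ((1 + 0.51)^4 − 1) × 100% ≈ 419.9%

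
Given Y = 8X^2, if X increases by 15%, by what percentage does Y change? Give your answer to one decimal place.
32.3%

For Y = 8X^2:
If X → X(1 + 0.15)
Then Y → Y · (1 + 0.15)^2
     = Y · 1.3225

Percentage change = ((1 + 0.15)^2 − 1) × 100% ≈ 32.3%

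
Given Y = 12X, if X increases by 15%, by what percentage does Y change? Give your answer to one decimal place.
15.0%

For Y = 12X:
If X → X(1 + 0.15)
Then Y → Y · (1 + 0.15)^1
     = Y · 1.1500

Percentage change = ((1 + 0.15)^1 − 1) × 100% = 15.0%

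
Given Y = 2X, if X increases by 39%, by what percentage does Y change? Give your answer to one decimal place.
39.0%

For Y = 2X:
If X → X(1 + 0.39)
Then Y → Y · (1 + 0.39)^1
     = Y · 1.3900

Percentage change = ((1 + 0.39)^1 − 1) × 100% = 39.0%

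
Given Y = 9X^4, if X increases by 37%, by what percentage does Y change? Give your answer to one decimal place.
252.3%

For Y = 9X^4:
If X → X(1 + 0.37)
Then Y → Y · (1 + 0.37)^4
     ≈ Y · 3.5228

Percentage change = ((1 + 0.37)^4 − 1) × 100% ≈ 252.3%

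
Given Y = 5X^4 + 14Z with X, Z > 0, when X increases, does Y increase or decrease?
Y increases

Taking the partial derivative:
∂Y/∂X = 20X^3

∂Y/∂X = 20X^3 > 0 (assuming positive values)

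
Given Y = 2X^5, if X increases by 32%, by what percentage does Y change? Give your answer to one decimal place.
300.7%

For Y = 2X^5:
If X → X(1 + 0.32)
Then Y → Y · (1 + 0.32)^5
     ≈ Y · 4.0075

Percentage change = ((1 + 0.32)^5 − 1) × 100% ≈ 300.7%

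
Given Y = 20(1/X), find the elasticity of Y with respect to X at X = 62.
Elasticity = -1

Elasticity = (dY/dX) · (X/Y)

dY/dX = -20/X²
At X = 62: dY/dX = -5/961, Y = 10/31

Elasticity = (-5/961) · (62 / (10/31)) = -1

Interpretation: for a small percentage change in X, the percentage change in Y is approximately -1.00 times as large.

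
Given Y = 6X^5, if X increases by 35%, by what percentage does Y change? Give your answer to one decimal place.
348.4%

For Y = 6X^5:
If X → X(1 + 0.35)
Then Y → Y · (1 + 0.35)^5
     ≈ Y · 4.4840

Percentage change = ((1 + 0.35)^5 − 1) × 100% ≈ 348.4%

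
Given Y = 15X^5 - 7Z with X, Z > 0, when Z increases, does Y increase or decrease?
Y decreases

Taking the partial derivative:
∂Y/∂Z = -7

∂Y/∂Z = -7 < 0 (assuming positive values)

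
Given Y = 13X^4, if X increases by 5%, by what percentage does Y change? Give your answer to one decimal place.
21.6%

For Y = 13X^4:
If X → X(1 + 0.05)
Then Y → Y · (1 + 0.05)^4
     ≈ Y · 1.2155

Percentage change = ((1 + 0.05)^4 − 1) × 100% ≈ 21.6%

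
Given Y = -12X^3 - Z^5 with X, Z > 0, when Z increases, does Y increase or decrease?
Y decreases

Taking the partial derivative:
∂Y/∂Z = -5Z^4

∂Y/∂Z = -5Z^4 < 0 (assuming positive values)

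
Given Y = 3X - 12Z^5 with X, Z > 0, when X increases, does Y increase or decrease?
Y increases

Taking the partial derivative:
∂Y/∂X = 3

∂Y/∂X = 3 > 0 (assuming positive values)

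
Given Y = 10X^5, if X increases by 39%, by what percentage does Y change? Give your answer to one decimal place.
418.9%

For Y = 10X^5:
If X → X(1 + 0.39)
Then Y → Y · (1 + 0.39)^5
     ≈ Y · 5.1889

Percentage change = ((1 + 0.39)^5 − 1) × 100% ≈ 418.9%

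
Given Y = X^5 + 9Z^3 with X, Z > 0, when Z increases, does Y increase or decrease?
Y increases

Taking the partial derivative:
∂Y/∂Z = 27Z^2

∂Y/∂Z = 27Z^2 > 0 (assuming positive values)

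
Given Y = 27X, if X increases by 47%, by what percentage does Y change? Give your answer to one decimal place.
47.0%

For Y = 27X:
If X → X(1 + 0.47)
Then Y → Y · (1 + 0.47)^1
     = Y · 1.4700

Percentage change = ((1 + 0.47)^1 − 1) × 100% = 47.0%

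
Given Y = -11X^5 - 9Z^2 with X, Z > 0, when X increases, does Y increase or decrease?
Y decreases

Taking the partial derivative:
∂Y/∂X = -55X^4

∂Y/∂X = -55X^4 < 0 (assuming positive values)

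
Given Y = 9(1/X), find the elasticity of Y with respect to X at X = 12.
Elasticity = -1

Elasticity = (dY/dX) · (X/Y)

dY/dX = -9/X²
At X = 12: dY/dX = -1/16, Y = 3/4

Elasticity = (-1/16) · (12 / (3/4)) = -1

Interpretation: for a small percentage change in X, the percentage change in Y is approximately -1.00 times as large.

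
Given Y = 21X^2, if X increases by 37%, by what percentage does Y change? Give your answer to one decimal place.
87.7%

For Y = 21X^2:
If X → X(1 + 0.37)
Then Y → Y · (1 + 0.37)^2
     = Y · 1.8769

Percentage change = ((1 + 0.37)^2 − 1) × 100% ≈ 87.7%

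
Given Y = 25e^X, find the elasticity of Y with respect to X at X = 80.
Elasticity = 80

Elasticity = (dY/dX) · (X/Y)

dY/dX = 25·e^X
At X = 80: dY/dX = 25·e^80, Y = 25·e^80

Elasticity = (25·e^80) · (80 / (25·e^80)) = 80

Interpretation: for a small percentage change in X, the percentage change in Y is approximately 80.00 times as large.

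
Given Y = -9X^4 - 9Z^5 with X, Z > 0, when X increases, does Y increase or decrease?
Y decreases

Taking the partial derivative:
∂Y/∂X = -36X^3

∂Y/∂X = -36X^3 < 0 (assuming positive values)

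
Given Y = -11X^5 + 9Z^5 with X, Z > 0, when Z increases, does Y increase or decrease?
Y increases

Taking the partial derivative:
∂Y/∂Z = 45Z^4

∂Y/∂Z = 45Z^4 > 0 (assuming positive values)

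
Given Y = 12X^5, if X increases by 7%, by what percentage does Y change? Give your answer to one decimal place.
40.3%

For Y = 12X^5:
If X → X(1 + 0.07)
Then Y → Y · (1 + 0.07)^5
     ≈ Y · 1.4026

Percentage change = ((1 + 0.07)^5 − 1) × 100% ≈ 40.3%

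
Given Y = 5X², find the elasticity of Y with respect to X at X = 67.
Elasticity = 2

Elasticity = (dY/dX) · (X/Y)

dY/dX = 10·X
At X = 67: dY/dX = 670, Y = 22445

Elasticity = 670 · (67 / 22445) = 2

Interpretation: for a small percentage change in X, the percentage change in Y is approximately 2.00 times as large.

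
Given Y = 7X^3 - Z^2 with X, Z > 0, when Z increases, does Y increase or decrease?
Y decreases

Taking the partial derivative:
∂Y/∂Z = -2Z

∂Y/∂Z = -2Z < 0 (assuming positive values)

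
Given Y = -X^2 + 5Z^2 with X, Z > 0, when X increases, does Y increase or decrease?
Y decreases

Taking the partial derivative:
∂Y/∂X = -2X

∂Y/∂X = -2X < 0 (assuming positive values)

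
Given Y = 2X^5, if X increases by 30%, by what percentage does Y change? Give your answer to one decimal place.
271.3%

For Y = 2X^5:
If X → X(1 + 0.3)
Then Y → Y · (1 + 0.3)^5
     ≈ Y · 3.7129

Percentage change = ((1 + 0.3)^5 − 1) × 100% ≈ 271.3%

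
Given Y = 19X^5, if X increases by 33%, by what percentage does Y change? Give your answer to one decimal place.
316.2%

For Y = 19X^5:
If X → X(1 + 0.33)
Then Y → Y · (1 + 0.33)^5
     ≈ Y · 4.1616

Percentage change = ((1 + 0.33)^5 − 1) × 100% ≈ 316.2%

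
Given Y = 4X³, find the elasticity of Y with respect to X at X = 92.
Elasticity = 3

Elasticity = (dY/dX) · (X/Y)

dY/dX = 12·X²
At X = 92: dY/dX = 101568, Y = 3114752

Elasticity = 101568 · (92 / 3114752) = 3

Interpretation: for a small percentage change in X, the percentage change in Y is approximately 3.00 times as large.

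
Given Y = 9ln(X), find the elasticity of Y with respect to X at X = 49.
Elasticity = 1/ln(49) ≈ 0.2569

Elasticity = (dY/dX) · (X/Y)

dY/dX = 9/X
At X = 49: dY/dX = 9/49, Y = 9·ln(49)

Elasticity = (9/49) · (49 / (9·ln(49))) = 1/ln(49) ≈ 0.2569

Interpretation: for a small percentage change in X, the percentage change in Y is approximately 0.26 times as large.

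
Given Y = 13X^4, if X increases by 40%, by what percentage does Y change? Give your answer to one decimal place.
284.2%

For Y = 13X^4:
If X → X(1 + 0.4)
Then Y → Y · (1 + 0.4)^4
     = Y · 3.8416

Percentage change = ((1 + 0.4)^4 − 1) × 100% ≈ 284.2%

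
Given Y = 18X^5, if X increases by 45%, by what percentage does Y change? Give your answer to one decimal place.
541.0%

For Y = 18X^5:
If X → X(1 + 0.45)
Then Y → Y · (1 + 0.45)^5
     ≈ Y · 6.4097

Percentage change = ((1 + 0.45)^5 − 1) × 100% ≈ 541.0%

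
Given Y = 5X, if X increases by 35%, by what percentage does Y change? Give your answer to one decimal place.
35.0%

For Y = 5X:
If X → X(1 + 0.35)
Then Y → Y · (1 + 0.35)^1
     = Y · 1.3500

Percentage change = ((1 + 0.35)^1 − 1) × 100% = 35.0%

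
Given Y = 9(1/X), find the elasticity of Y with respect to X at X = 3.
Elasticity = -1

Elasticity = (dY/dX) · (X/Y)

dY/dX = -9/X²
At X = 3: dY/dX = -1, Y = 3

Elasticity = (-1) · (3 / 3) = -1

Interpretation: for a small percentage change in X, the percentage change in Y is approximately -1.00 times as large.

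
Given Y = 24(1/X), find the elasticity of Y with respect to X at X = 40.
Elasticity = -1

Elasticity = (dY/dX) · (X/Y)

dY/dX = -24/X²
At X = 40: dY/dX = -3/200, Y = 3/5

Elasticity = (-3/200) · (40 / (3/5)) = -1

Interpretation: for a small percentage change in X, the percentage change in Y is approximately -1.00 times as large.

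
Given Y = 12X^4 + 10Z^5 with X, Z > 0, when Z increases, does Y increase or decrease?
Y increases

Taking the partial derivative:
∂Y/∂Z = 50Z^4

∂Y/∂Z = 50Z^4 > 0 (assuming positive values)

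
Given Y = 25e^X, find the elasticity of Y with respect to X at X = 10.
Elasticity = 10

Elasticity = (dY/dX) · (X/Y)

dY/dX = 25·e^X
At X = 10: dY/dX = 25·e^10, Y = 25·e^10

Elasticity = (25·e^10) · (10 / (25·e^10)) = 10

Interpretation: for a small percentage change in X, the percentage change in Y is approximately 10.00 times as large.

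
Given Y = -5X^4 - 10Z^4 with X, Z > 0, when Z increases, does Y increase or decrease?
Y decreases

Taking the partial derivative:
∂Y/∂Z = -40Z^3

∂Y/∂Z = -40Z^3 < 0 (assuming positive values)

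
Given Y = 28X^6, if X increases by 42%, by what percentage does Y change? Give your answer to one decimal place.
719.8%

For Y = 28X^6:
If X → X(1 + 0.42)
Then Y → Y · (1 + 0.42)^6
     ≈ Y · 8.1984

Percentage change = ((1 + 0.42)^6 − 1) × 100% ≈ 719.8%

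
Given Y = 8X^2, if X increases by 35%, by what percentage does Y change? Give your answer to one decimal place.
82.3%

For Y = 8X^2:
If X → X(1 + 0.35)
Then Y → Y · (1 + 0.35)^2
     = Y · 1.8225

Percentage change = ((1 + 0.35)^2 − 1) × 100% ≈ 82.3%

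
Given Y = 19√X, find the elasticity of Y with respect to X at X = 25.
Elasticity = 1/2

Elasticity = (dY/dX) · (X/Y)

dY/dX = 19/(2·√X)
At X = 25: dY/dX = 19/10, Y = 95

Elasticity = (19/10) · (25 / 95) = 1/2

Interpretation: for a small percentage change in X, the percentage change in Y is approximately 0.50 times as large.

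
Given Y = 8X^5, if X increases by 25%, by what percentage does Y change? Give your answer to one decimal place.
205.2%

For Y = 8X^5:
If X → X(1 + 0.25)
Then Y → Y · (1 + 0.25)^5
     ≈ Y · 3.0518

Percentage change = ((1 + 0.25)^5 − 1) × 100% ≈ 205.2%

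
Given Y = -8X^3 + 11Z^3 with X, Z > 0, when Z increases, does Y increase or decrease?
Y increases

Taking the partial derivative:
∂Y/∂Z = 33Z^2

∂Y/∂Z = 33Z^2 > 0 (assuming positive values)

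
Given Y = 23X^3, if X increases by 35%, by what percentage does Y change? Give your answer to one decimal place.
146.0%

For Y = 23X^3:
If X → X(1 + 0.35)
Then Y → Y · (1 + 0.35)^3
     ≈ Y · 2.4604

Percentage change = ((1 + 0.35)^3 − 1) × 100% ≈ 146.0%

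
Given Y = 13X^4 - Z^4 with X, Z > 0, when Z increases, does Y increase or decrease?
Y decreases

Taking the partial derivative:
∂Y/∂Z = -4Z^3

∂Y/∂Z = -4Z^3 < 0 (assuming positive values)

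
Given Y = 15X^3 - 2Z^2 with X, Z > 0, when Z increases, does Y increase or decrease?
Y decreases

Taking the partial derivative:
∂Y/∂Z = -4Z

∂Y/∂Z = -4Z < 0 (assuming positive values)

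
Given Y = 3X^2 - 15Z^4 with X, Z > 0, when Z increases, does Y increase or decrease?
Y decreases

Taking the partial derivative:
∂Y/∂Z = -60Z^3

∂Y/∂Z = -60Z^3 < 0 (assuming positive values)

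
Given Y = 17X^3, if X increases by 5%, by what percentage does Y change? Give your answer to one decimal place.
15.8%

For Y = 17X^3:
If X → X(1 + 0.05)
Then Y → Y · (1 + 0.05)^3
     ≈ Y · 1.1576

Percentage change = ((1 + 0.05)^3 − 1) × 100% ≈ 15.8%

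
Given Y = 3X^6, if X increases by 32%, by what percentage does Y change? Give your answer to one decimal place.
429.0%

For Y = 3X^6:
If X → X(1 + 0.32)
Then Y → Y · (1 + 0.32)^6
     ≈ Y · 5.2899

Percentage change = ((1 + 0.32)^6 − 1) × 100% ≈ 429.0%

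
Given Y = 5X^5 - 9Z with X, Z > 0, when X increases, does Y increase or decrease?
Y increases

Taking the partial derivative:
∂Y/∂X = 25X^4

∂Y/∂X = 25X^4 > 0 (assuming positive values)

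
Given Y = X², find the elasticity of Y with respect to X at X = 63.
Elasticity = 2

Elasticity = (dY/dX) · (X/Y)

dY/dX = 2·X
At X = 63: dY/dX = 126, Y = 3969

Elasticity = 126 · (63 / 3969) = 2

Interpretation: for a small percentage change in X, the percentage change in Y is approximately 2.00 times as large.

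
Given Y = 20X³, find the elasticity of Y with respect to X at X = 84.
Elasticity = 3

Elasticity = (dY/dX) · (X/Y)

dY/dX = 60·X²
At X = 84: dY/dX = 423360, Y = 11854080

Elasticity = 423360 · (84 / 11854080) = 3

Interpretation: for a small percentage change in X, the percentage change in Y is approximately 3.00 times as large.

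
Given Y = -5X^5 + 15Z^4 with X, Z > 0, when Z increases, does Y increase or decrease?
Y increases

Taking the partial derivative:
∂Y/∂Z = 60Z^3

∂Y/∂Z = 60Z^3 > 0 (assuming positive values)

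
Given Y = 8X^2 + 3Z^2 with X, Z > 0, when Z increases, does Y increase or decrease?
Y increases

Taking the partial derivative:
∂Y/∂Z = 6Z

∂Y/∂Z = 6Z > 0 (assuming positive values)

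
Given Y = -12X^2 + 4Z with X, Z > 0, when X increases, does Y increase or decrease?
Y decreases

Taking the partial derivative:
∂Y/∂X = -24X

∂Y/∂X = -24X < 0 (assuming positive values)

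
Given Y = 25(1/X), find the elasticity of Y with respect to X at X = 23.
Elasticity = -1

Elasticity = (dY/dX) · (X/Y)

dY/dX = -25/X²
At X = 23: dY/dX = -25/529, Y = 25/23

Elasticity = (-25/529) · (23 / (25/23)) = -1

Interpretation: for a small percentage change in X, the percentage change in Y is approximately -1.00 times as large.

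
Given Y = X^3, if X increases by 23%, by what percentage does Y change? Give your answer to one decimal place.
86.1%

For Y = X^3:
If X → X(1 + 0.23)
Then Y → Y · (1 + 0.23)^3
     ≈ Y · 1.8609

Percentage change = ((1 + 0.23)^3 − 1) × 100% ≈ 86.1%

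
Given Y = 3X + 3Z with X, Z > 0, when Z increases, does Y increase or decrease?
Y increases

Taking the partial derivative:
∂Y/∂Z = 3

∂Y/∂Z = 3 > 0 (assuming positive values)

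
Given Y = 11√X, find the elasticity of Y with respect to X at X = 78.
Elasticity = 1/2

Elasticity = (dY/dX) · (X/Y)

dY/dX = 11/(2·√X)
At X = 78: dY/dX = 11·√78/156, Y = 11·√78

Elasticity = (11·√78/156) · (78 / (11·√78)) = 1/2

Interpretation: for a small percentage change in X, the percentage change in Y is approximately 0.50 times as large.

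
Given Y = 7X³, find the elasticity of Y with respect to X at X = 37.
Elasticity = 3

Elasticity = (dY/dX) · (X/Y)

dY/dX = 21·X²
At X = 37: dY/dX = 28749, Y = 354571

Elasticity = 28749 · (37 / 354571) = 3

Interpretation: for a small percentage change in X, the percentage change in Y is approximately 3.00 times as large.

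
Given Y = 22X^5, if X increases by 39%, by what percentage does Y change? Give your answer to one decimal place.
418.9%

For Y = 22X^5:
If X → X(1 + 0.39)
Then Y → Y · (1 + 0.39)^5
     ≈ Y · 5.1889

Percentage change = ((1 + 0.39)^5 − 1) × 100% ≈ 418.9%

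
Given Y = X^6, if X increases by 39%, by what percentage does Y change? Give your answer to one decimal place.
621.3%

For Y = X^6:
If X → X(1 + 0.39)
Then Y → Y · (1 + 0.39)^6
     ≈ Y · 7.2125

Percentage change = ((1 + 0.39)^6 − 1) × 100% ≈ 621.3%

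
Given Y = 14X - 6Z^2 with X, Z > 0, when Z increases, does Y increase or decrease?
Y decreases

Taking the partial derivative:
∂Y/∂Z = -12Z

∂Y/∂Z = -12Z < 0 (assuming positive values)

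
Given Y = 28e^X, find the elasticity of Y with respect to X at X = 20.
Elasticity = 20

Elasticity = (dY/dX) · (X/Y)

dY/dX = 28·e^X
At X = 20: dY/dX = 28·e^20, Y = 28·e^20

Elasticity = (28·e^20) · (20 / (28·e^20)) = 20

Interpretation: for a small percentage change in X, the percentage change in Y is approximately 20.00 times as large.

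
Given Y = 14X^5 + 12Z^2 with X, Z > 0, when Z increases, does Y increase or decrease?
Y increases

Taking the partial derivative:
∂Y/∂Z = 24Z

∂Y/∂Z = 24Z > 0 (assuming positive values)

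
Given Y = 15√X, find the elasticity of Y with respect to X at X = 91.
Elasticity = 1/2

Elasticity = (dY/dX) · (X/Y)

dY/dX = 15/(2·√X)
At X = 91: dY/dX = 15·√91/182, Y = 15·√91

Elasticity = (15·√91/182) · (91 / (15·√91)) = 1/2

Interpretation: for a small percentage change in X, the percentage change in Y is approximately 0.50 times as large.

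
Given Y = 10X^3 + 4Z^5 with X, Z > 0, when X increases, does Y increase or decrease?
Y increases

Taking the partial derivative:
∂Y/∂X = 30X^2

∂Y/∂X = 30X^2 > 0 (assuming positive values)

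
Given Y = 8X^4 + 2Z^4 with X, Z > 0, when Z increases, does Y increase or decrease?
Y increases

Taking the partial derivative:
∂Y/∂Z = 8Z^3

∂Y/∂Z = 8Z^3 > 0 (assuming positive values)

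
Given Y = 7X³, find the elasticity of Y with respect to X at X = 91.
Elasticity = 3

Elasticity = (dY/dX) · (X/Y)

dY/dX = 21·X²
At X = 91: dY/dX = 173901, Y = 5274997

Elasticity = 173901 · (91 / 5274997) = 3

Interpretation: for a small percentage change in X, the percentage change in Y is approximately 3.00 times as large.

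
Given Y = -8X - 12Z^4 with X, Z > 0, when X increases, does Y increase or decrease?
Y decreases

Taking the partial derivative:
∂Y/∂X = -8

∂Y/∂X = -8 < 0 (assuming positive values)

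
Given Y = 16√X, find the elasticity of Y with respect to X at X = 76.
Elasticity = 1/2

Elasticity = (dY/dX) · (X/Y)

dY/dX = 8/√X
At X = 76: dY/dX = 4·√19/19, Y = 32·√19

Elasticity = (4·√19/19) · (76 / (32·√19)) = 1/2

Interpretation: for a small percentage change in X, the percentage change in Y is approximately 0.50 times as large.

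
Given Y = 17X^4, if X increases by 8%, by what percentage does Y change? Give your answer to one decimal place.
36.0%

For Y = 17X^4:
If X → X(1 + 0.08)
Then Y → Y · (1 + 0.08)^4
     ≈ Y · 1.3605

Percentage change = ((1 + 0.08)^4 − 1) × 100% ≈ 36.0%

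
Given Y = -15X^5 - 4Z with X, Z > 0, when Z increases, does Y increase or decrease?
Y decreases

Taking the partial derivative:
∂Y/∂Z = -4

∂Y/∂Z = -4 < 0 (assuming positive values)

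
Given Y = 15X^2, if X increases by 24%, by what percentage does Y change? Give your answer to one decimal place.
53.8%

For Y = 15X^2:
If X → X(1 + 0.24)
Then Y → Y · (1 + 0.24)^2
     = Y · 1.5376

Percentage change = ((1 + 0.24)^2 − 1) × 100% ≈ 53.8%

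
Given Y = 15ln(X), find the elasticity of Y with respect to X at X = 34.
Elasticity = 1/ln(34) ≈ 0.2836

Elasticity = (dY/dX) · (X/Y)

dY/dX = 15/X
At X = 34: dY/dX = 15/34, Y = 15·ln(34)

Elasticity = (15/34) · (34 / (15·ln(34))) = 1/ln(34) ≈ 0.2836

Interpretation: for a small percentage change in X, the percentage change in Y is approximately 0.28 times as large.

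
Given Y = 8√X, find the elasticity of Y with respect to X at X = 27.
Elasticity = 1/2

Elasticity = (dY/dX) · (X/Y)

dY/dX = 4/√X
At X = 27: dY/dX = 4·√3/9, Y = 24·√3

Elasticity = (4·√3/9) · (27 / (24·√3)) = 1/2

Interpretation: for a small percentage change in X, the percentage change in Y is approximately 0.50 times as large.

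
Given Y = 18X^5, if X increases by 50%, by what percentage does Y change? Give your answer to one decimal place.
659.4%

For Y = 18X^5:
If X → X(1 + 0.5)
Then Y → Y · (1 + 0.5)^5
     ≈ Y · 7.5938

Percentage change = ((1 + 0.5)^5 − 1) × 100% ≈ 659.4%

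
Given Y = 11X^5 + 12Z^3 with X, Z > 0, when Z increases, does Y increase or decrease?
Y increases

Taking the partial derivative:
∂Y/∂Z = 36Z^2

∂Y/∂Z = 36Z^2 > 0 (assuming positive values)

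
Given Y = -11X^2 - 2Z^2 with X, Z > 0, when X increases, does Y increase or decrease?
Y decreases

Taking the partial derivative:
∂Y/∂X = -22X

∂Y/∂X = -22X < 0 (assuming positive values)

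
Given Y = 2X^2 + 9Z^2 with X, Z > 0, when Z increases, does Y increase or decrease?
Y increases

Taking the partial derivative:
∂Y/∂Z = 18Z

∂Y/∂Z = 18Z > 0 (assuming positive values)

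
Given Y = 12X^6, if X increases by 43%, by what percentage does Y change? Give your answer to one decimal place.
755.1%

For Y = 12X^6:
If X → X(1 + 0.43)
Then Y → Y · (1 + 0.43)^6
     ≈ Y · 8.5510

Percentage change = ((1 + 0.43)^6 − 1) × 100% ≈ 755.1%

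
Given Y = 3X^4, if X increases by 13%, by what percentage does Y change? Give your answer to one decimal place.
63.0%

For Y = 3X^4:
If X → X(1 + 0.13)
Then Y → Y · (1 + 0.13)^4
     ≈ Y · 1.6305

Percentage change = ((1 + 0.13)^4 − 1) × 100% ≈ 63.0%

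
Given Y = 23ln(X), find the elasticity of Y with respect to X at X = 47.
Elasticity = 1/ln(47) ≈ 0.2597

Elasticity = (dY/dX) · (X/Y)

dY/dX = 23/X
At X = 47: dY/dX = 23/47, Y = 23·ln(47)

Elasticity = (23/47) · (47 / (23·ln(47))) = 1/ln(47) ≈ 0.2597

Interpretation: for a small percentage change in X, the percentage change in Y is approximately 0.26 times as large.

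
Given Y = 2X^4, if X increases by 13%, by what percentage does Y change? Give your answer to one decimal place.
63.0%

For Y = 2X^4:
If X → X(1 + 0.13)
Then Y → Y · (1 + 0.13)^4
     ≈ Y · 1.6305

Percentage change = ((1 + 0.13)^4 − 1) × 100% ≈ 63.0%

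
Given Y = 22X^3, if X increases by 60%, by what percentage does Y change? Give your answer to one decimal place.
309.6%

For Y = 22X^3:
If X → X(1 + 0.6)
Then Y → Y · (1 + 0.6)^3
     = Y · 4.0960

Percentage change = ((1 + 0.6)^3 − 1) × 100% = 309.6%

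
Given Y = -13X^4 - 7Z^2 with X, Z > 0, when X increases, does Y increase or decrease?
Y decreases

Taking the partial derivative:
∂Y/∂X = -52X^3

∂Y/∂X = -52X^3 < 0 (assuming positive values)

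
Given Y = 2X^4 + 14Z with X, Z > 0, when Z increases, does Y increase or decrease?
Y increases

Taking the partial derivative:
∂Y/∂Z = 14

∂Y/∂Z = 14 > 0 (assuming positive values)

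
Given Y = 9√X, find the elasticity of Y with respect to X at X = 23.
Elasticity = 1/2

Elasticity = (dY/dX) · (X/Y)

dY/dX = 9/(2·√X)
At X = 23: dY/dX = 9·√23/46, Y = 9·√23

Elasticity = (9·√23/46) · (23 / (9·√23)) = 1/2

Interpretation: for a small percentage change in X, the percentage change in Y is approximately 0.50 times as large.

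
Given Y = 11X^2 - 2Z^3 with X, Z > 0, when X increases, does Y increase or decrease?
Y increases

Taking the partial derivative:
∂Y/∂X = 22X

∂Y/∂X = 22X > 0 (assuming positive values)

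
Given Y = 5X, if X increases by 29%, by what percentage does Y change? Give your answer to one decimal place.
29.0%

For Y = 5X:
If X → X(1 + 0.29)
Then Y → Y · (1 + 0.29)^1
     = Y · 1.2900

Percentage change = ((1 + 0.29)^1 − 1) × 100% = 29.0%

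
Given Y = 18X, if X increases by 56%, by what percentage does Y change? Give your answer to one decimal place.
56.0%

For Y = 18X:
If X → X(1 + 0.56)
Then Y → Y · (1 + 0.56)^1
     = Y · 1.5600

Percentage change = ((1 + 0.56)^1 − 1) × 100% = 56.0%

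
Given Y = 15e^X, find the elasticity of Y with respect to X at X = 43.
Elasticity = 43

Elasticity = (dY/dX) · (X/Y)

dY/dX = 15·e^X
At X = 43: dY/dX = 15·e^43, Y = 15·e^43

Elasticity = (15·e^43) · (43 / (15·e^43)) = 43

Interpretation: for a small percentage change in X, the percentage change in Y is approximately 43.00 times as large.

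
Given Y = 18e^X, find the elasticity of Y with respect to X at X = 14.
Elasticity = 14

Elasticity = (dY/dX) · (X/Y)

dY/dX = 18·e^X
At X = 14: dY/dX = 18·e^14, Y = 18·e^14

Elasticity = (18·e^14) · (14 / (18·e^14)) = 14

Interpretation: for a small percentage change in X, the percentage change in Y is approximately 14.00 times as large.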